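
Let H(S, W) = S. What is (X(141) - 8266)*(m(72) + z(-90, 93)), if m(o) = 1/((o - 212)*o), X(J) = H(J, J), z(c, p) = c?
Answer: 1474201625/2016 ≈ 7.3125e+5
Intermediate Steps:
X(J) = J
m(o) = 1/(o*(-212 + o)) (m(o) = 1/((-212 + o)*o) = 1/(o*(-212 + o)))
(X(141) - 8266)*(m(72) + z(-90, 93)) = (141 - 8266)*(1/(72*(-212 + 72)) - 90) = -8125*((1/72)/(-140) - 90) = -8125*((1/72)*(-1/140) - 90) = -8125*(-1/10080 - 90) = -8125*(-907201/10080) = 1474201625/2016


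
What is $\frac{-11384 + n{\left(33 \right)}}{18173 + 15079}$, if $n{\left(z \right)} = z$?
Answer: $- \frac{11351}{33252} \approx -0.34136$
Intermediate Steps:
$\frac{-11384 + n{\left(33 \right)}}{18173 + 15079} = \frac{-11384 + 33}{18173 + 15079} = - \frac{11351}{33252}$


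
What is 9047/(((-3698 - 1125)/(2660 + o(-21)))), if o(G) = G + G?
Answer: -3383578/689 ≈ -4910.9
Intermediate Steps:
o(G) = 2*G
9047/(((-3698 - 1125)/(2660 + o(-21)))) = 9047/(((-3698 - 1125)/(2660 + 2*(-21)))) = 9047/((-4823/(2660 - 42))) = 9047/((-4823/2618)) = 9047/((-4823*1/2618)) = 9047/(-689/374) = 9047*(-374/689) = -3383578/689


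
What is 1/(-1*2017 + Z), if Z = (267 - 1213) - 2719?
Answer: -1/5682 ≈ -0.00017599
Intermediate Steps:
Z = -3665 (Z = -946 - 2719 = -3665)
1/(-1*2017 + Z) = 1/(-1*2017 - 3665) = 1/(-2017 - 3665) = 1/(-5682) = -1/5682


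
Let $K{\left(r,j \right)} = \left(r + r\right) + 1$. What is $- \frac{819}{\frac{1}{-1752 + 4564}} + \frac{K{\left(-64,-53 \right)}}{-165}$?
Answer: $- \frac{379999493}{165} \approx -2.303 \cdot 10^{6}$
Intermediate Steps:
$K{\left(r,j \right)} = 1 + 2 r$ ($K{\left(r,j \right)} = 2 r + 1 = 1 + 2 r$)
$- \frac{819}{\frac{1}{-1752 + 4564}} + \frac{K{\left(-64,-53 \right)}}{-165} = - \frac{819}{\frac{1}{-1752 + 4564}} + \frac{1 + 2 \left(-64\right)}{-165} = - \frac{819}{\frac{1}{2812}} + \left(1 - 128\right) \left(- \frac{1}{165}\right) = - 819 \frac{1}{\frac{1}{2812}} - - \frac{127}{165} = \left(-819\right) 2812 + \frac{127}{165} = -2303028 + \frac{127}{165} = - \frac{379999493}{165}$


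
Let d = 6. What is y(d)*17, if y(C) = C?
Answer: 102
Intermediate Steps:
y(d)*17 = 6*17 = 102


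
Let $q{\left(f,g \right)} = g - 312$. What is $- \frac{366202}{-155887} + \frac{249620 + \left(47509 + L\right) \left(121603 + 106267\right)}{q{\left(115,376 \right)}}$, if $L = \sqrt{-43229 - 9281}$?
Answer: $\frac{843826120730539}{4988384} + \frac{113935 i \sqrt{52510}}{32} \approx 1.6916 \cdot 10^{8} + 8.1588 \cdot 10^{5} i$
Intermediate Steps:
$q{\left(f,g \right)} = -312 + g$ ($q{\left(f,g \right)} = g - 312 = -312 + g$)
$L = i \sqrt{52510}$ ($L = \sqrt{-52510} = i \sqrt{52510} \approx 229.15 i$)
$- \frac{366202}{-155887} + \frac{249620 + \left(47509 + L\right) \left(121603 + 106267\right)}{q{\left(115,376 \right)}} = - \frac{366202}{-155887} + \frac{249620 + \left(47509 + i \sqrt{52510}\right) \left(121603 + 106267\right)}{-312 + 376} = \left(-366202\right) \left(- \frac{1}{155887}\right) + \frac{249620 + \left(47509 + i \sqrt{52510}\right) 227870}{64} = \frac{366202}{155887} + \left(249620 + \left(10825875830 + 227870 i \sqrt{52510}\right)\right) \frac{1}{64} = \frac{366202}{155887} + \left(10826125450 + 227870 i \sqrt{52510}\right) \frac{1}{64} = \frac{366202}{155887} + \left(\frac{5413062725}{32} + \frac{113935 i \sqrt{52510}}{32}\right) = \frac{843826120730539}{4988384} + \frac{113935 i \sqrt{52510}}{32}$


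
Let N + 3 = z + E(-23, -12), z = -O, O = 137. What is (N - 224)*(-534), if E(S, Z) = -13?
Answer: 201318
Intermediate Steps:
z = -137 (z = -1*137 = -137)
N = -153 (N = -3 + (-137 - 13) = -3 - 150 = -153)
(N - 224)*(-534) = (-153 - 224)*(-534) = -377*(-534) = 201318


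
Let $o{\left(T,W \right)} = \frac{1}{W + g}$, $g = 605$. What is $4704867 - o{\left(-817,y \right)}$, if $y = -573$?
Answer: $\frac{150555743}{32} \approx 4.7049 \cdot 10^{6}$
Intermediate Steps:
$o{\left(T,W \right)} = \frac{1}{605 + W}$ ($o{\left(T,W \right)} = \frac{1}{W + 605} = \frac{1}{605 + W}$)
$4704867 - o{\left(-817,y \right)} = 4704867 - \frac{1}{605 - 573} = 4704867 - \frac{1}{32} = \frac{150555743}{32}$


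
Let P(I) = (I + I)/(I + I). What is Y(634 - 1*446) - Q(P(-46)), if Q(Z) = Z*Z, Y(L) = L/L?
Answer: 0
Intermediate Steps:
P(I) = 1 (P(I) = (2*I)/((2*I)) = (2*I)*(1/(2*I)) = 1)
Y(L) = 1
Q(Z) = Z²
Y(634 - 1*446) - Q(P(-46)) = 1 - 1*1² = 1 - 1*1 = 1 - 1 = 0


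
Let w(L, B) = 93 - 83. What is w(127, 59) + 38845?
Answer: 38855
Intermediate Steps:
w(L, B) = 10
w(127, 59) + 38845 = 10 + 38845 = 38855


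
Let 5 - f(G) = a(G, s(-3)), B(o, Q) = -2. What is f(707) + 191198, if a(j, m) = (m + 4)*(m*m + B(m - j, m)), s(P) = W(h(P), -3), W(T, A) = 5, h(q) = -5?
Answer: 190996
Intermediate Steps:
s(P) = 5
a(j, m) = (-2 + m²)*(4 + m) (a(j, m) = (m + 4)*(m*m - 2) = (4 + m)*(m² - 2) = (4 + m)*(-2 + m²) = (-2 + m²)*(4 + m))
f(G) = -202 (f(G) = 5 - (-8 + 5³ - 2*5 + 4*5²) = 5 - (-8 + 125 - 10 + 4*25) = 5 - (-8 + 125 - 10 + 100) = 5 - 1*207 = 5 - 207 = -202)
f(707) + 191198 = -202 + 191198 = 190996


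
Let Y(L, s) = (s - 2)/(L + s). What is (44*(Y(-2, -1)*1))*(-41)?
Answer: -1804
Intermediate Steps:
Y(L, s) = (-2 + s)/(L + s)
(44*(Y(-2, -1)*1))*(-41) = (44*(((-2 - 1)/(-2 - 1))*1))*(-41) = (44*((-3/(-3))*1))*(-41) = (44*(-1/3*(-3)*1))*(-41) = (44*(1*1))*(-41) = (44*1)*(-41) = 44*(-41) = -1804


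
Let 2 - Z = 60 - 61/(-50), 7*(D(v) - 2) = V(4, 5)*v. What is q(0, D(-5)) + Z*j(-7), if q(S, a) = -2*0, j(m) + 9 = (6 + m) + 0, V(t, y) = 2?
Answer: 2961/5 ≈ 592.20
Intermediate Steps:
j(m) = -3 + m (j(m) = -9 + ((6 + m) + 0) = -9 + (6 + m) = -3 + m)
D(v) = 2 + 2*v/7 (D(v) = 2 + (2*v)/7 = 2 + 2*v/7)
Z = -2961/50 (Z = 2 - (60 - 61/(-50)) = 2 - (60 - 61*(-1)/50) = 2 - (60 - 1*(-61/50)) = 2 - (60 + 61/50) = 2 - 1*3061/50 = 2 - 3061/50 = -2961/50 ≈ -59.220)
q(S, a) = 0
q(0, D(-5)) + Z*j(-7) = 0 - 2961*(-3 - 7)/50 = 0 - 2961/50*(-10) = 0 + 2961/5 = 2961/5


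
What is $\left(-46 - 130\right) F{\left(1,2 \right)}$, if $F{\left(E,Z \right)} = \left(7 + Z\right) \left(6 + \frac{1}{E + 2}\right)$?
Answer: $-10032$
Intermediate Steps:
$F{\left(E,Z \right)} = \left(6 + \frac{1}{2 + E}\right) \left(7 + Z\right)$ ($F{\left(E,Z \right)} = \left(7 + Z\right) \left(6 + \frac{1}{2 + E}\right) = \left(6 + \frac{1}{2 + E}\right) \left(7 + Z\right)$)
$\left(-46 - 130\right) F{\left(1,2 \right)} = \left(-46 - 130\right) \frac{91 + 13 \cdot 2 + 42 \cdot 1 + 6 \cdot 1 \cdot 2}{2 + 1} = - 176 \frac{91 + 26 + 42 + 12}{3} = - 176 \cdot \frac{1}{3} \cdot 171 = \left(-176\right) 57 = -10032$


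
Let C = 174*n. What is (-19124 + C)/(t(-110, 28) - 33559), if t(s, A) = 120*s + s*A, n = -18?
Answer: 22256/49839 ≈ 0.44656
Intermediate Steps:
C = -3132 (C = 174*(-18) = -3132)
t(s, A) = 120*s + A*s
(-19124 + C)/(t(-110, 28) - 33559) = (-19124 - 3132)/(-110*(120 + 28) - 33559) = -22256/(-110*148 - 33559) = -22256/(-16280 - 33559) = -22256/(-49839) = -22256*(-1/49839) = 22256/49839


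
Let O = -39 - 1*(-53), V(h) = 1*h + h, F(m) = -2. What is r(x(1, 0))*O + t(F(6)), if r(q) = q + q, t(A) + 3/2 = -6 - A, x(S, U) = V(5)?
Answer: 549/2 ≈ 274.50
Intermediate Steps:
V(h) = 2*h (V(h) = h + h = 2*h)
x(S, U) = 10 (x(S, U) = 2*5 = 10)
t(A) = -15/2 - A (t(A) = -3/2 + (-6 - A) = -15/2 - A)
O = 14 (O = -39 + 53 = 14)
r(q) = 2*q
r(x(1, 0))*O + t(F(6)) = (2*10)*14 + (-15/2 - 1*(-2)) = 20*14 + (-15/2 + 2) = 280 - 11/2 = 549/2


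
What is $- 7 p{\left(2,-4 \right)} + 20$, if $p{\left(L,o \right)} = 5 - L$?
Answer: $-1$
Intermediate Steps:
$- 7 p{\left(2,-4 \right)} + 20 = - 7 \left(5 - 2\right) + 20 = \left(-7\right) 3 + 20 = -21 + 20 = -1$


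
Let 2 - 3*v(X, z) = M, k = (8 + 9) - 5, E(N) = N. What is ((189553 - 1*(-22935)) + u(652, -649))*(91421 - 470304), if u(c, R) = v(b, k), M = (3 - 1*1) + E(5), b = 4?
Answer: -241522378297/3 ≈ -8.0507e+10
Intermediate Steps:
k = 12 (k = 17 - 5 = 12)
M = 7 (M = (3 - 1*1) + 5 = (3 - 1) + 5 = 2 + 5 = 7)
v(X, z) = -5/3 (v(X, z) = ⅔ - ⅓*7 = ⅔ - 7/3 = -5/3)
u(c, R) = -5/3
((189553 - 1*(-22935)) + u(652, -649))*(91421 - 470304) = ((189553 - 1*(-22935)) - 5/3)*(91421 - 470304) = ((189553 + 22935) - 5/3)*(-378883) = (212488 - 5/3)*(-378883) = (637459/3)*(-378883) = -241522378297/3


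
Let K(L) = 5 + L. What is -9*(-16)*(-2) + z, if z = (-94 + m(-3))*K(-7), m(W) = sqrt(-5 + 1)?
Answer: -100 - 4*I ≈ -100.0 - 4.0*I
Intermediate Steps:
m(W) = 2*I (m(W) = sqrt(-4) = 2*I)
z = 188 - 4*I (z = (-94 + 2*I)*(5 - 7) = (-94 + 2*I)*(-2) = 188 - 4*I ≈ 188.0 - 4.0*I)
-9*(-16)*(-2) + z = -9*(-16)*(-2) + (188 - 4*I) = 144*(-2) + (188 - 4*I) = -288 + (188 - 4*I) = -100 - 4*I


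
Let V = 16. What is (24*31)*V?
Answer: 11904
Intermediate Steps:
(24*31)*V = (24*31)*16 = 744*16 = 11904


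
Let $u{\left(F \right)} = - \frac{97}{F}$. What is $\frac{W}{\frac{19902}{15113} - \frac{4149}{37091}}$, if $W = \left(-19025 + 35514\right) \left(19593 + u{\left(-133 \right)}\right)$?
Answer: $\frac{3440996634840258406}{12834143655} \approx 2.6811 \cdot 10^{8}$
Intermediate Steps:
$W = \frac{42969773374}{133}$ ($W = \left(-19025 + 35514\right) \left(19593 - \frac{97}{-133}\right) = 16489 \left(19593 - - \frac{97}{133}\right) = 16489 \left(19593 + \frac{97}{133}\right) = 16489 \cdot \frac{2605966}{133} = \frac{42969773374}{133} \approx 3.2308 \cdot 10^{8}$)
$\frac{W}{\frac{19902}{15113} - \frac{4149}{37091}} = \frac{42969773374}{133 \left(\frac{19902}{15113} - \frac{4149}{37091}\right)} = \frac{42969773374}{133 \cdot \frac{675481245}{560556283}} = \frac{42969773374}{133} \cdot \frac{560556283}{675481245} = \frac{3440996634840258406}{12834143655}$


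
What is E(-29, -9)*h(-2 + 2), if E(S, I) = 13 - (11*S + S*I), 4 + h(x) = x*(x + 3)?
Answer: -284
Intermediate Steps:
h(x) = -4 + x*(3 + x) (h(x) = -4 + x*(x + 3) = -4 + x*(3 + x))
E(S, I) = 13 - 11*S - I*S (E(S, I) = 13 - (11*S + I*S) = 13 + (-11*S - I*S) = 13 - 11*S - I*S)
E(-29, -9)*h(-2 + 2) = (13 - 11*(-29) - 1*(-9)*(-29))*(-4 + (-2 + 2)² + 3*(-2 + 2)) = (13 + 319 - 261)*(-4 + 0² + 3*0) = 71*(-4 + 0 + 0) = 71*(-4) = -284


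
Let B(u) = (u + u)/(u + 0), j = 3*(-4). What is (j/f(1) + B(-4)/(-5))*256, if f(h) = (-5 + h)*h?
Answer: 3328/5 ≈ 665.60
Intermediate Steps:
f(h) = h*(-5 + h)
j = -12
B(u) = 2 (B(u) = (2*u)/u = 2)
(j/f(1) + B(-4)/(-5))*256 = (-12/(-5 + 1) + 2/(-5))*256 = (-12/(1*(-4)) + 2*(-1/5))*256 = (-12/(-4) - 2/5)*256 = (-12*(-1/4) - 2/5)*256 = (3 - 2/5)*256 = (13/5)*256 = 3328/5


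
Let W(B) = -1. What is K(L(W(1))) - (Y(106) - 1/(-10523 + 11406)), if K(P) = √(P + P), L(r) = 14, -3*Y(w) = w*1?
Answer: 93601/2649 + 2*√7 ≈ 40.626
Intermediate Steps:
Y(w) = -w/3
K(P) = √2*√P (K(P) = √(2*P) = √2*√P)
K(L(W(1))) - (Y(106) - 1/(-10523 + 11406)) = √2*√14 - (-⅓*106 - 1/(-10523 + 11406)) = 2*√7 - (-106/3 - 1/883) = 2*√7 - 1*(-93601/2649) = 2*√7 + 93601/2649 = 93601/2649 + 2*√7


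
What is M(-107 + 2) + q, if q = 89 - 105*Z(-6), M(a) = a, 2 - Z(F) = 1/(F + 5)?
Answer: -331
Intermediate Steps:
Z(F) = 2 - 1/(5 + F) (Z(F) = 2 - 1/(F + 5) = 2 - 1/(5 + F))
q = -226 (q = 89 - 105*(9 + 2*(-6))/(5 - 6) = 89 - 105*(9 - 12)/(-1) = 89 - (-105)*(-3) = 89 - 105*3 = 89 - 315 = -226)
M(-107 + 2) + q = (-107 + 2) - 226 = -105 - 226 = -331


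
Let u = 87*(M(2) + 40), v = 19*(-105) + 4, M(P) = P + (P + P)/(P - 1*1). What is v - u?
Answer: -5993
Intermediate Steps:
M(P) = P + 2*P/(-1 + P) (M(P) = P + (2*P)/(P - 1) = P + (2*P)/(-1 + P) = P + 2*P/(-1 + P))
v = -1991 (v = -1995 + 4 = -1991)
u = 4002 (u = 87*(2*(1 + 2)/(-1 + 2) + 40) = 87*(2*3/1 + 40) = 87*(2*1*3 + 40) = 87*(6 + 40) = 87*46 = 4002)
v - u = -1991 - 1*4002 = -1991 - 4002 = -5993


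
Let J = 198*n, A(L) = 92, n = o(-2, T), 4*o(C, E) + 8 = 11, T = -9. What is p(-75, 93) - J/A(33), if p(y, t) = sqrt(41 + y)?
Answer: -297/184 + I*sqrt(34) ≈ -1.6141 + 5.831*I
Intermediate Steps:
o(C, E) = 3/4 (o(C, E) = -2 + (1/4)*11 = -2 + 11/4 = 3/4)
n = 3/4 ≈ 0.75000
J = 297/2 (J = 198*(3/4) = 297/2 ≈ 148.50)
p(-75, 93) - J/A(33) = sqrt(41 - 75) - 297/(2*92) = sqrt(-34) - 297/(2*92) = I*sqrt(34) - 1*297/184 = I*sqrt(34) - 297/184 = -297/184 + I*sqrt(34)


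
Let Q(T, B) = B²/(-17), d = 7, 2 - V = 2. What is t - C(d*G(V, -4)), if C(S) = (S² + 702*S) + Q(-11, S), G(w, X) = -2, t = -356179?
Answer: -5891103/17 ≈ -3.4654e+5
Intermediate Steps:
V = 0 (V = 2 - 1*2 = 2 - 2 = 0)
Q(T, B) = -B²/17 (Q(T, B) = B²*(-1/17) = -B²/17)
C(S) = 702*S + 16*S²/17 (C(S) = (S² + 702*S) - S²/17 = 702*S + 16*S²/17)
t - C(d*G(V, -4)) = -356179 - 2*7*(-2)*(5967 + 8*(7*(-2)))/17 = -356179 - 2*(-14)*(5967 + 8*(-14))/17 = -356179 - 2*(-14)*(5967 - 112)/17 = -356179 - 2*(-14)*5855/17 = -356179 - 1*(-163940/17) = -356179 + 163940/17 = -5891103/17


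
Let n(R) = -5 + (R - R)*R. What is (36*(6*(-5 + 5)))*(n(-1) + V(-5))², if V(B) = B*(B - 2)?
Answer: 0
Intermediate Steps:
n(R) = -5 (n(R) = -5 + 0*R = -5 + 0 = -5)
V(B) = B*(-2 + B)
(36*(6*(-5 + 5)))*(n(-1) + V(-5))² = (36*(6*(-5 + 5)))*(-5 - 5*(-2 - 5))² = (36*(6*0))*(-5 - 5*(-7))² = (36*0)*(-5 + 35)² = 0*30² = 0*900 = 0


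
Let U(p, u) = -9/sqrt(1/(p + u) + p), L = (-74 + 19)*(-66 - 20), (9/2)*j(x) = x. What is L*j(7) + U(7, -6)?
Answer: 66220/9 - 9*sqrt(2)/4 ≈ 7354.6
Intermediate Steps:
j(x) = 2*x/9
L = 4730 (L = -55*(-86) = 4730)
U(p, u) = -9/sqrt(p + 1/(p + u))
L*j(7) + U(7, -6) = 4730*((2/9)*7) - 9*sqrt(7 - 6)/sqrt(1 + 7*(7 - 6)) = 4730*(14/9) - 9/sqrt(1 + 7*1) = 66220/9 - 9/sqrt(1 + 7) = 66220/9 - 9*sqrt(2)/4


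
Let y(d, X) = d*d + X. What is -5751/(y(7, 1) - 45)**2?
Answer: -5751/25 ≈ -230.04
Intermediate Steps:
y(d, X) = X + d**2 (y(d, X) = d**2 + X = X + d**2)
-5751/(y(7, 1) - 45)**2 = -5751/((1 + 7**2) - 45)**2 = -5751/((1 + 49) - 45)**2 = -5751/(50 - 45)**2 = -5751/(5**2) = -5751/25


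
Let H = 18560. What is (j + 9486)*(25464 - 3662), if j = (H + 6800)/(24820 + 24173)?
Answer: 10132980030316/48993 ≈ 2.0682e+8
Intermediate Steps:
j = 25360/48993 (j = (18560 + 6800)/(24820 + 24173) = 25360/48993 ≈ 0.51762)
(j + 9486)*(25464 - 3662) = (25360/48993 + 9486)*(25464 - 3662) = (464772958/48993)*21802 = 10132980030316/48993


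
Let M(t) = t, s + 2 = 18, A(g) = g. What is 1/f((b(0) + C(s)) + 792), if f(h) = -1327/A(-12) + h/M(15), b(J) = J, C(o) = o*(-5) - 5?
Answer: 60/9463 ≈ 0.0063405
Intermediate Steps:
s = 16 (s = -2 + 18 = 16)
C(o) = -5 - 5*o (C(o) = -5*o - 5 = -5 - 5*o)
f(h) = 1327/12 + h/15 (f(h) = -1327/(-12) + h/15 = -1327*(-1/12) + h*(1/15) = 1327/12 + h/15)
1/f((b(0) + C(s)) + 792) = 1/(1327/12 + ((0 + (-5 - 5*16)) + 792)/15) = 1/(1327/12 + ((0 + (-5 - 80)) + 792)/15) = 1/(1327/12 + ((0 - 85) + 792)/15) = 1/(1327/12 + (-85 + 792)/15) = 1/(1327/12 + (1/15)*707) = 1/(1327/12 + 707/15) = 1/(9463/60) = 60/9463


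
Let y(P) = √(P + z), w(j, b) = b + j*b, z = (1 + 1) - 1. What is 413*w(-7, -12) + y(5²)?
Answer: 29736 + √26 ≈ 29741.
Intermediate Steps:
z = 1 (z = 2 - 1 = 1)
w(j, b) = b + b*j
y(P) = √(1 + P) (y(P) = √(P + 1) = √(1 + P))
413*w(-7, -12) + y(5²) = 413*(-12*(1 - 7)) + √(1 + 5²) = 413*(-12*(-6)) + √(1 + 25) = 413*72 + √26 = 29736 + √26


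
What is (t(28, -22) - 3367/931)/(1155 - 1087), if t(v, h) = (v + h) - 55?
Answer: -3499/4522 ≈ -0.77377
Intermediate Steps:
t(v, h) = -55 + h + v (t(v, h) = (h + v) - 55 = -55 + h + v)
(t(28, -22) - 3367/931)/(1155 - 1087) = ((-55 - 22 + 28) - 3367/931)/(1155 - 1087) = (-49 - 3367*1/931)/68 = (-49 - 481/133)*(1/68) = -6998/133*1/68 = -3499/4522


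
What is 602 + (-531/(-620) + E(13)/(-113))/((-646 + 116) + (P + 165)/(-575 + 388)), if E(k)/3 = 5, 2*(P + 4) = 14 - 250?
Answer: 1393959781633/2315553060 ≈ 602.00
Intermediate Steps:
P = -122 (P = -4 + (14 - 250)/2 = -4 + (½)*(-236) = -4 - 118 = -122)
E(k) = 15 (E(k) = 3*5 = 15)
602 + (-531/(-620) + E(13)/(-113))/((-646 + 116) + (P + 165)/(-575 + 388)) = 602 + (-531/(-620) + 15/(-113))/((-646 + 116) + (-122 + 165)/(-575 + 388)) = 602 + (-531*(-1/620) + 15*(-1/113))/(-530 + 43/(-187)) = 602 + (531/620 - 15/113)/(-530 + 43*(-1/187)) = 602 + 50703/(70060*(-530 - 43/187)) = 602 + 50703/(70060*(-99153/187)) = 602 + (50703/70060)*(-187/99153) = 602 - 3160487/2315553060 = 1393959781633/2315553060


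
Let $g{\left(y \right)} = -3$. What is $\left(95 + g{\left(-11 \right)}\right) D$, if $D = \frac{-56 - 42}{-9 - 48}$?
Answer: $\frac{9016}{57} \approx 158.18$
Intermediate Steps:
$D = \frac{98}{57}$ ($D = - \frac{98}{-57} = \left(-98\right) \left(- \frac{1}{57}\right) = \frac{98}{57} \approx 1.7193$)
$\left(95 + g{\left(-11 \right)}\right) D = \left(95 - 3\right) \frac{98}{57} = 92 \cdot \frac{98}{57} = \frac{9016}{57}$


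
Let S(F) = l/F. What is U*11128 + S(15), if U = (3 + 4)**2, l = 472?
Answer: 8179552/15 ≈ 5.4530e+5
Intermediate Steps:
S(F) = 472/F
U = 49 (U = 7**2 = 49)
U*11128 + S(15) = 49*11128 + 472/15 = 545272 + 472*(1/15) = 545272 + 472/15 = 8179552/15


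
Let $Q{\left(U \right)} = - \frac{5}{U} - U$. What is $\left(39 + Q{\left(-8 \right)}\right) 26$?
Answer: $\frac{4953}{4} \approx 1238.3$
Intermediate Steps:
$Q{\left(U \right)} = - U - \frac{5}{U}$
$\left(39 + Q{\left(-8 \right)}\right) 26 = \left(39 - \left(-8 + \frac{5}{-8}\right)\right) 26 = \left(39 + \left(8 - - \frac{5}{8}\right)\right) 26 = \left(39 + \left(8 + \frac{5}{8}\right)\right) 26 = \left(39 + \frac{69}{8}\right) 26 = \frac{381}{8} \cdot 26 = \frac{4953}{4}$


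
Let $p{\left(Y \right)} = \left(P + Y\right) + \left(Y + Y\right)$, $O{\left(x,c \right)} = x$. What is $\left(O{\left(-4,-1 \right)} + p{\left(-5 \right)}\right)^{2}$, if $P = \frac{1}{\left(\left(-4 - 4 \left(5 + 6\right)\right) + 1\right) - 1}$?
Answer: $\frac{833569}{2304} \approx 361.79$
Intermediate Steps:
$P = - \frac{1}{48}$ ($P = \frac{1}{\left(\left(-4 - 44\right) + 1\right) - 1} = \frac{1}{\left(-48 + 1\right) - 1} = \frac{1}{-47 - 1} = \frac{1}{-48} = - \frac{1}{48} \approx -0.020833$)
$p{\left(Y \right)} = - \frac{1}{48} + 3 Y$ ($p{\left(Y \right)} = \left(- \frac{1}{48} + Y\right) + \left(Y + Y\right) = \left(- \frac{1}{48} + Y\right) + 2 Y = - \frac{1}{48} + 3 Y$)
$\left(O{\left(-4,-1 \right)} + p{\left(-5 \right)}\right)^{2} = \left(-4 + \left(- \frac{1}{48} + 3 \left(-5\right)\right)\right)^{2} = \left(-4 - \frac{721}{48}\right)^{2} = \left(- \frac{913}{48}\right)^{2} = \frac{833569}{2304}$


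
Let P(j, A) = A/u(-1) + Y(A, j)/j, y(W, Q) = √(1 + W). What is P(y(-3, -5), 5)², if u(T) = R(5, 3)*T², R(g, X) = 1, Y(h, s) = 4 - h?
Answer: (10 + I*√2)²/4 ≈ 24.5 + 7.0711*I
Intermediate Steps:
u(T) = T² (u(T) = 1*T² = T²)
P(j, A) = A + (4 - A)/j (P(j, A) = A/((-1)²) + (4 - A)/j = A/1 + (4 - A)/j = A*1 + (4 - A)/j = A + (4 - A)/j)
P(y(-3, -5), 5)² = ((4 - 1*5 + 5*√(1 - 3))/(√(1 - 3)))² = ((4 - 5 + 5*√(-2))/(√(-2)))² = ((4 - 5 + 5*(I*√2))/((I*√2)))² = ((-I*√2/2)*(4 - 5 + 5*I*√2))² = ((-I*√2/2)*(-1 + 5*I*√2))² = (-I*√2*(-1 + 5*I*√2)/2)² = -(-1 + 5*I*√2)²/2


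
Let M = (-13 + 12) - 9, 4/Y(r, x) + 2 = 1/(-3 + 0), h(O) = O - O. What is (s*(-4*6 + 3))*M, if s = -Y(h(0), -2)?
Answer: 360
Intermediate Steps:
h(O) = 0
Y(r, x) = -12/7 (Y(r, x) = 4/(-2 + 1/(-3 + 0)) = 4/(-2 + 1/(-3)) = 4/(-2 - ⅓) = 4/(-7/3) = 4*(-3/7) = -12/7)
M = -10 (M = -1 - 9 = -10)
s = 12/7 (s = -1*(-12/7) = 12/7 ≈ 1.7143)
(s*(-4*6 + 3))*M = (12*(-4*6 + 3)/7)*(-10) = (12*(-24 + 3)/7)*(-10) = ((12/7)*(-21))*(-10) = -36*(-10) = 360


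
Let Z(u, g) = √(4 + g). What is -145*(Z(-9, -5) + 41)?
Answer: -5945 - 145*I ≈ -5945.0 - 145.0*I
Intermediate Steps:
-145*(Z(-9, -5) + 41) = -145*(√(4 - 5) + 41) = -145*(√(-1) + 41) = -145*(I + 41) = -145*(41 + I) = -5945 - 145*I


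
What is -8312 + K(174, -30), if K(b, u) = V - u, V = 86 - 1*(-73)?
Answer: -8123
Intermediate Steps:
V = 159 (V = 86 + 73 = 159)
K(b, u) = 159 - u
-8312 + K(174, -30) = -8312 + (159 - 1*(-30)) = -8312 + (159 + 30) = -8312 + 189 = -8123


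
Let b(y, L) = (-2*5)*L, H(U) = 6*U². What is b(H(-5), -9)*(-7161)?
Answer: -644490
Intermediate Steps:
b(y, L) = -10*L
b(H(-5), -9)*(-7161) = -10*(-9)*(-7161) = 90*(-7161) = -644490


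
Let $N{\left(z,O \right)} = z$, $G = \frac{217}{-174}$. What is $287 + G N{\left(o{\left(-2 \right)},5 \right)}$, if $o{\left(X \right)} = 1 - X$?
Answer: $\frac{16429}{58} \approx 283.26$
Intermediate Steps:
$G = - \frac{217}{174}$ ($G = 217 \left(- \frac{1}{174}\right) = - \frac{217}{174} \approx -1.2471$)
$287 + G N{\left(o{\left(-2 \right)},5 \right)} = 287 - \frac{217 \left(1 - -2\right)}{174} = 287 - \frac{217 \left(1 + 2\right)}{174} = 287 - \frac{217}{58} = \frac{16429}{58}$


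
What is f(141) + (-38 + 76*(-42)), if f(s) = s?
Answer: -3089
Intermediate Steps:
f(141) + (-38 + 76*(-42)) = 141 + (-38 + 76*(-42)) = 141 + (-38 - 3192) = 141 - 3230 = -3089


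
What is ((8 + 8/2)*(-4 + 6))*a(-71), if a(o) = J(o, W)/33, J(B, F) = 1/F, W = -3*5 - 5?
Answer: -2/55 ≈ -0.036364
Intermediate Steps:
W = -20 (W = -15 - 5 = -20)
a(o) = -1/660 (a(o) = 1/(-20*33) = -1/20*1/33 = -1/660)
((8 + 8/2)*(-4 + 6))*a(-71) = ((8 + 8/2)*(-4 + 6))*(-1/660) = ((8 + 8*(1/2))*2)*(-1/660) = ((8 + 4)*2)*(-1/660) = (12*2)*(-1/660) = 24*(-1/660) = -2/55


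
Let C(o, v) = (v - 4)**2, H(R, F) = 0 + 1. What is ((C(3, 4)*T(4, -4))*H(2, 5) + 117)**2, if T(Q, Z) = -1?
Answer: 13689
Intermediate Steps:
H(R, F) = 1
C(o, v) = (-4 + v)**2
((C(3, 4)*T(4, -4))*H(2, 5) + 117)**2 = (((-4 + 4)**2*(-1))*1 + 117)**2 = ((0**2*(-1))*1 + 117)**2 = ((0*(-1))*1 + 117)**2 = (0*1 + 117)**2 = (0 + 117)**2 = 117**2 = 13689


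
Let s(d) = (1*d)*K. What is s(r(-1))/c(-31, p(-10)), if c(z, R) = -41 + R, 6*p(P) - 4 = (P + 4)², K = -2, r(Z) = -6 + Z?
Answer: -42/103 ≈ -0.40777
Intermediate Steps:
p(P) = ⅔ + (4 + P)²/6 (p(P) = ⅔ + (P + 4)²/6 = ⅔ + (4 + P)²/6)
s(d) = -2*d (s(d) = (1*d)*(-2) = d*(-2) = -2*d)
s(r(-1))/c(-31, p(-10)) = (-2*(-6 - 1))/(-41 + (⅔ + (4 - 10)²/6)) = (-2*(-7))/(-41 + (⅔ + (⅙)*(-6)²)) = 14/(-41 + (⅔ + (⅙)*36)) = 14/(-41 + (⅔ + 6)) = 14/(-41 + 20/3) = 14/(-103/3) = 14*(-3/103) = -42/103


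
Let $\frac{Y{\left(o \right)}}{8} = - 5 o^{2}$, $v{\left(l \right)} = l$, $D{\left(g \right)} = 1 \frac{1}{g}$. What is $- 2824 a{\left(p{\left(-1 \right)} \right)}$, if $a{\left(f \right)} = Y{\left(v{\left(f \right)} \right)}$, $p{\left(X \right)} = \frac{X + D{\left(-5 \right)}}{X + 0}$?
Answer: $\frac{813312}{5} \approx 1.6266 \cdot 10^{5}$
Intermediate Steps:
$D{\left(g \right)} = \frac{1}{g}$
$p{\left(X \right)} = \frac{- \frac{1}{5} + X}{X}$ ($p{\left(X \right)} = \frac{X + \frac{1}{-5}}{X + 0} = \frac{X - \frac{1}{5}}{X} = \frac{- \frac{1}{5} + X}{X}$)
$Y{\left(o \right)} = - 40 o^{2}$ ($Y{\left(o \right)} = 8 \left(- 5 o^{2}\right) = - 40 o^{2}$)
$a{\left(f \right)} = - 40 f^{2}$
$- 2824 a{\left(p{\left(-1 \right)} \right)} = - 2824 \left(- 40 \left(\frac{- \frac{1}{5} - 1}{-1}\right)^{2}\right) = - 2824 \left(- 40 \left(\left(-1\right) \left(- \frac{6}{5}\right)\right)^{2}\right) = - 2824 \left(- 40 \left(\frac{6}{5}\right)^{2}\right) = - 2824 \left(\left(-40\right) \frac{36}{25}\right) = \left(-2824\right) \left(- \frac{288}{5}\right) = \frac{813312}{5}$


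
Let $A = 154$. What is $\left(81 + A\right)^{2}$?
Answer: $55225$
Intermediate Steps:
$\left(81 + A\right)^{2} = \left(81 + 154\right)^{2} = 235^{2} = 55225$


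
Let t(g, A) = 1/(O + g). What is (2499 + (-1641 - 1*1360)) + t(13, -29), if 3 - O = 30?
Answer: -7029/14 ≈ -502.07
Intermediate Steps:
O = -27 (O = 3 - 1*30 = 3 - 30 = -27)
t(g, A) = 1/(-27 + g)
(2499 + (-1641 - 1*1360)) + t(13, -29) = (2499 + (-1641 - 1*1360)) + 1/(-27 + 13) = (2499 + (-1641 - 1360)) + 1/(-14) = (2499 - 3001) - 1/14 = -502 - 1/14 = -7029/14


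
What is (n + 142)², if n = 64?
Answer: 42436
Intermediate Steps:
(n + 142)² = (64 + 142)² = 206² = 42436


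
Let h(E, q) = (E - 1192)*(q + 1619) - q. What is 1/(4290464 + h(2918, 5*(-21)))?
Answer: 1/6903733 ≈ 1.4485e-7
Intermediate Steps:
h(E, q) = -q + (-1192 + E)*(1619 + q) (h(E, q) = (-1192 + E)*(1619 + q) - q = -q + (-1192 + E)*(1619 + q))
1/(4290464 + h(2918, 5*(-21))) = 1/(4290464 + (-1929848 - 5965*(-21) + 1619*2918 + 2918*(5*(-21)))) = 1/(4290464 + (-1929848 - 1193*(-105) + 4724242 + 2918*(-105))) = 1/(4290464 + (-1929848 + 125265 + 4724242 - 306390)) = 1/(4290464 + 2613269) = 1/6903733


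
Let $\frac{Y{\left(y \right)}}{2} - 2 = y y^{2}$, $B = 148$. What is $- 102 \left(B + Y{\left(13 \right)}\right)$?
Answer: $-463692$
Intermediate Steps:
$Y{\left(y \right)} = 4 + 2 y^{3}$ ($Y{\left(y \right)} = 4 + 2 y y^{2} = 4 + 2 y^{3}$)
$- 102 \left(B + Y{\left(13 \right)}\right) = - 102 \left(148 + \left(4 + 2 \cdot 13^{3}\right)\right) = - 102 \left(148 + \left(4 + 2 \cdot 2197\right)\right) = - 102 \left(148 + \left(4 + 4394\right)\right) = - 102 \left(148 + 4398\right) = \left(-102\right) 4546 = -463692$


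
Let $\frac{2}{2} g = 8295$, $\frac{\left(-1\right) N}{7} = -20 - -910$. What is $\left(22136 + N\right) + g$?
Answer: $24201$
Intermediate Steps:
$N = -6230$ ($N = - 7 \left(-20 - -910\right) = - 7 \left(-20 + 910\right) = \left(-7\right) 890 = -6230$)
$g = 8295$
$\left(22136 + N\right) + g = \left(22136 - 6230\right) + 8295 = 15906 + 8295 = 24201$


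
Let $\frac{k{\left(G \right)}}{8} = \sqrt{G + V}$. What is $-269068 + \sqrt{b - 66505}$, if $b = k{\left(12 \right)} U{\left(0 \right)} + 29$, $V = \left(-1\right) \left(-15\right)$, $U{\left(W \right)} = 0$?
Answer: $-269068 + 2 i \sqrt{16619} \approx -2.6907 \cdot 10^{5} + 257.83 i$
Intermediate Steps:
$V = 15$
$k{\left(G \right)} = 8 \sqrt{15 + G}$ ($k{\left(G \right)} = 8 \sqrt{G + 15} = 8 \sqrt{15 + G}$)
$b = 29$ ($b = 8 \sqrt{15 + 12} \cdot 0 + 29 = 8 \sqrt{27} \cdot 0 + 29 = 8 \cdot 3 \sqrt{3} \cdot 0 + 29 = 24 \sqrt{3} \cdot 0 + 29 = 0 + 29 = 29$)
$-269068 + \sqrt{b - 66505} = -269068 + \sqrt{29 - 66505} = -269068 + \sqrt{-66476} = -269068 + 2 i \sqrt{16619}$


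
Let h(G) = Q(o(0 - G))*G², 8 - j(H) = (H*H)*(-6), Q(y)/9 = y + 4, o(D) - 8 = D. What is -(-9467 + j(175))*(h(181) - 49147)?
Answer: 8693395952748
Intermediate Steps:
o(D) = 8 + D
Q(y) = 36 + 9*y (Q(y) = 9*(y + 4) = 9*(4 + y) = 36 + 9*y)
j(H) = 8 + 6*H² (j(H) = 8 - H*H*(-6) = 8 - H²*(-6) = 8 - (-6)*H² = 8 + 6*H²)
h(G) = G²*(108 - 9*G) (h(G) = (36 + 9*(8 + (0 - G)))*G² = (36 + 9*(8 - G))*G² = (36 + (72 - 9*G))*G² = (108 - 9*G)*G² = G²*(108 - 9*G))
-(-9467 + j(175))*(h(181) - 49147) = -(-9467 + (8 + 6*175²))*(9*181²*(12 - 1*181) - 49147) = -(-9467 + (8 + 6*30625))*(9*32761*(12 - 181) - 49147) = -(-9467 + (8 + 183750))*(9*32761*(-169) - 49147) = -(-9467 + 183758)*(-49829481 - 49147) = -174291*(-49878628) = -1*(-8693395952748) = 8693395952748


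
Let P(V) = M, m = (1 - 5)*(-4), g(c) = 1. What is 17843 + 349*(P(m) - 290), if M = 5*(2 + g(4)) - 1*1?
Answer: -78481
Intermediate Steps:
m = 16 (m = -4*(-4) = 16)
M = 14 (M = 5*(2 + 1) - 1*1 = 5*3 - 1 = 15 - 1 = 14)
P(V) = 14
17843 + 349*(P(m) - 290) = 17843 + 349*(14 - 290) = 17843 + 349*(-276) = 17843 - 96324 = -78481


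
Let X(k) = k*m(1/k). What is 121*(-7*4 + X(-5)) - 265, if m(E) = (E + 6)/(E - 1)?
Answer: -4373/6 ≈ -728.83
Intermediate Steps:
m(E) = (6 + E)/(-1 + E)
X(k) = k*(6 + 1/k)/(-1 + 1/k) (X(k) = k*((6 + 1/k)/(-1 + 1/k)) = k*(6 + 1/k)/(-1 + 1/k))
121*(-7*4 + X(-5)) - 265 = 121*(-7*4 - 1*(-5)*(1 + 6*(-5))/(-1 - 5)) - 265 = 121*(-28 - 1*(-5)*(1 - 30)/(-6)) - 265 = 121*(-28 - 1*(-5)*(-1/6)*(-29)) - 265 = 121*(-28 + 145/6) - 265 = 121*(-23/6) - 265 = -2783/6 - 265 = -4373/6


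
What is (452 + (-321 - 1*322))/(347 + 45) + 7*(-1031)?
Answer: -2829255/392 ≈ -7217.5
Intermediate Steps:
(452 + (-321 - 1*322))/(347 + 45) + 7*(-1031) = (452 + (-321 - 322))/392 - 7217 = (452 - 643)*(1/392) - 7217 = -191*1/392 - 7217 = -191/392 - 7217 = -2829255/392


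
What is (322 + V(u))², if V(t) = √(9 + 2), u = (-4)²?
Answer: (322 + √11)² ≈ 1.0583e+5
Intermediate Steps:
u = 16
V(t) = √11
(322 + V(u))² = (322 + √11)²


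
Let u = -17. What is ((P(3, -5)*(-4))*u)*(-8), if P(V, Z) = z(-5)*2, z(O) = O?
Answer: 5440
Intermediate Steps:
P(V, Z) = -10 (P(V, Z) = -5*2 = -10)
((P(3, -5)*(-4))*u)*(-8) = (-10*(-4)*(-17))*(-8) = (40*(-17))*(-8) = -680*(-8) = 5440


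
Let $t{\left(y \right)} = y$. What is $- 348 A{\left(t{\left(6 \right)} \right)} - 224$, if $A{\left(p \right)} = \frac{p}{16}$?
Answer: $- \frac{709}{2} \approx -354.5$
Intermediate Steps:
$A{\left(p \right)} = \frac{p}{16}$ ($A{\left(p \right)} = p \frac{1}{16} = \frac{p}{16}$)
$- 348 A{\left(t{\left(6 \right)} \right)} - 224 = - 348 \cdot \frac{1}{16} \cdot 6 - 224 = \left(-348\right) \frac{3}{8} - 224 = - \frac{261}{2} - 224 = - \frac{709}{2}$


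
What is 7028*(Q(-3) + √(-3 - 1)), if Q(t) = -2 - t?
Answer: 7028 + 14056*I ≈ 7028.0 + 14056.0*I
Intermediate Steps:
7028*(Q(-3) + √(-3 - 1)) = 7028*((-2 - 1*(-3)) + √(-3 - 1)) = 7028*((-2 + 3) + √(-4)) = 7028*(1 + 2*I) = 7028 + 14056*I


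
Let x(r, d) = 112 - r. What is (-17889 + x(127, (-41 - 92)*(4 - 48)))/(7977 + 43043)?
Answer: -4476/12755 ≈ -0.35092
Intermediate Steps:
(-17889 + x(127, (-41 - 92)*(4 - 48)))/(7977 + 43043) = (-17889 + (112 - 1*127))/(7977 + 43043) = (-17889 + (112 - 127))/51020 = (-17889 - 15)*(1/51020) = -17904*1/51020 = -4476/12755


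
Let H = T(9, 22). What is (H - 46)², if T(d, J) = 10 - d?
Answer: 2025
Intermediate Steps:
H = 1 (H = 10 - 1*9 = 10 - 9 = 1)
(H - 46)² = (1 - 46)² = (-45)² = 2025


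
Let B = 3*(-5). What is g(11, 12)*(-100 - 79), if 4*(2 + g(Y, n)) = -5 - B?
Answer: -179/2 ≈ -89.500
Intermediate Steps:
B = -15
g(Y, n) = 1/2 (g(Y, n) = -2 + (-5 - 1*(-15))/4 = -2 + (-5 + 15)/4 = -2 + (1/4)*10 = -2 + 5/2 = 1/2)
g(11, 12)*(-100 - 79) = (-100 - 79)/2 = (1/2)*(-179) = -179/2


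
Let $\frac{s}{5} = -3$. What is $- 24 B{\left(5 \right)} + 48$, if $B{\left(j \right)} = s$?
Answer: $408$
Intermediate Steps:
$s = -15$ ($s = 5 \left(-3\right) = -15$)
$B{\left(j \right)} = -15$
$- 24 B{\left(5 \right)} + 48 = \left(-24\right) \left(-15\right) + 48 = 360 + 48 = 408$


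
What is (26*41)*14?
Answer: 14924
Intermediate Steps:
(26*41)*14 = 1066*14 = 14924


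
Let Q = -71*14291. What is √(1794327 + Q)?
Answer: √779666 ≈ 882.99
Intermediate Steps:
Q = -1014661
√(1794327 + Q) = √(1794327 - 1014661) = √779666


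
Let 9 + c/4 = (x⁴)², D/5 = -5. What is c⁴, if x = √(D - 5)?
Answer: 110194708081372732939919616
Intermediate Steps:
D = -25 (D = 5*(-5) = -25)
x = I*√30 (x = √(-25 - 5) = √(-30) = I*√30 ≈ 5.4772*I)
c = 3239964 (c = -36 + 4*((I*√30)⁴)² = -36 + 4*900² = -36 + 4*810000 = -36 + 3240000 = 3239964)
c⁴ = 3239964⁴ = 110194708081372732939919616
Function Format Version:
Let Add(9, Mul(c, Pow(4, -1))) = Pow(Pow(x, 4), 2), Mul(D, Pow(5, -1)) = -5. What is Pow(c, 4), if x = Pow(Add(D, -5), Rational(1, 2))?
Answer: 110194708081372732939919616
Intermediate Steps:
D = -25 (D = Mul(5, -5) = -25)
x = Mul(I, Pow(30, Rational(1, 2))) (x = Pow(Add(-25, -5), Rational(1, 2)) = Pow(-30, Rational(1, 2)) = Mul(I, Pow(30, Rational(1, 2))) ≈ Mul(5.4772, I))
c = 3239964 (c = Add(-36, Mul(4, Pow(Pow(Mul(I, Pow(30, Rational(1, 2))), 4), 2))) = Add(-36, Mul(4, Pow(900, 2))) = Add(-36, Mul(4, 810000)) = Add(-36, 3240000) = 3239964)
Pow(c, 4) = Pow(3239964, 4) = 110194708081372732939919616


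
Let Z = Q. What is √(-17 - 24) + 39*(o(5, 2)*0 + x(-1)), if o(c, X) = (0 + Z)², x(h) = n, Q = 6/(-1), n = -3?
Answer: -117 + I*√41 ≈ -117.0 + 6.4031*I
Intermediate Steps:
Q = -6 (Q = 6*(-1) = -6)
Z = -6
x(h) = -3
o(c, X) = 36 (o(c, X) = (0 - 6)² = (-6)² = 36)
√(-17 - 24) + 39*(o(5, 2)*0 + x(-1)) = √(-17 - 24) + 39*(36*0 - 3) = √(-41) + 39*(0 - 3) = I*√41 + 39*(-3) = I*√41 - 117 = -117 + I*√41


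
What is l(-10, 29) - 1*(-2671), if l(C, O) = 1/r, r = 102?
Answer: 272443/102 ≈ 2671.0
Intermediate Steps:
l(C, O) = 1/102
l(-10, 29) - 1*(-2671) = 1/102 - 1*(-2671) = 1/102 + 2671 = 272443/102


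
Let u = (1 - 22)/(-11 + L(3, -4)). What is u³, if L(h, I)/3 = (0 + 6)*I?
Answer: 9261/571787 ≈ 0.016197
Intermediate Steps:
L(h, I) = 18*I (L(h, I) = 3*((0 + 6)*I) = 3*(6*I) = 18*I)
u = 21/83 (u = (1 - 22)/(-11 + 18*(-4)) = -21/(-11 - 72) = -21/(-83) = -21*(-1/83) = 21/83 ≈ 0.25301)
u³ = (21/83)³ = 9261/571787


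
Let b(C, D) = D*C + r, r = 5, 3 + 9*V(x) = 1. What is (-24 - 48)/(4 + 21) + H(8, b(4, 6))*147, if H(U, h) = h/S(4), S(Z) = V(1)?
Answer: -959319/50 ≈ -19186.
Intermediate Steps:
V(x) = -2/9 (V(x) = -⅓ + (⅑)*1 = -⅓ + ⅑ = -2/9)
S(Z) = -2/9
b(C, D) = 5 + C*D (b(C, D) = D*C + 5 = C*D + 5 = 5 + C*D)
H(U, h) = -9*h/2 (H(U, h) = h/(-2/9) = h*(-9/2) = -9*h/2)
(-24 - 48)/(4 + 21) + H(8, b(4, 6))*147 = (-24 - 48)/(4 + 21) - 9*(5 + 4*6)/2*147 = -72/25 - 9*(5 + 24)/2*147 = -72*1/25 - 9/2*29*147 = -72/25 - 261/2*147 = -72/25 - 38367/2 = -959319/50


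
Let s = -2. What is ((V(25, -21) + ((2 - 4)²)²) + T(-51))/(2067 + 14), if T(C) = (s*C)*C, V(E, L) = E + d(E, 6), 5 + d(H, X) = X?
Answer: -5160/2081 ≈ -2.4796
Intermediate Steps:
d(H, X) = -5 + X
V(E, L) = 1 + E (V(E, L) = E + (-5 + 6) = E + 1 = 1 + E)
T(C) = -2*C² (T(C) = (-2*C)*C = -2*C²)
((V(25, -21) + ((2 - 4)²)²) + T(-51))/(2067 + 14) = (((1 + 25) + ((2 - 4)²)²) - 2*(-51)²)/(2067 + 14) = ((26 + ((-2)²)²) - 2*2601)/2081 = ((26 + 4²) - 5202)*(1/2081) = ((26 + 16) - 5202)*(1/2081) = (42 - 5202)*(1/2081) = -5160*1/2081 = -5160/2081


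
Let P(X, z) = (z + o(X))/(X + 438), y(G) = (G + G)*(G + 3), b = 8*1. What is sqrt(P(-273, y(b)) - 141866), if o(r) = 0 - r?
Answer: I*sqrt(3862227765)/165 ≈ 376.65*I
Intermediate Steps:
b = 8
y(G) = 2*G*(3 + G) (y(G) = (2*G)*(3 + G) = 2*G*(3 + G))
o(r) = -r
P(X, z) = (z - X)/(438 + X) (P(X, z) = (z - X)/(X + 438) = (z - X)/(438 + X))
sqrt(P(-273, y(b)) - 141866) = sqrt((2*8*(3 + 8) - 1*(-273))/(438 - 273) - 141866) = sqrt((2*8*11 + 273)/165 - 141866) = sqrt((176 + 273)/165 - 141866) = sqrt((1/165)*449 - 141866) = sqrt(449/165 - 141866) = sqrt(-23407441/165) = I*sqrt(3862227765)/165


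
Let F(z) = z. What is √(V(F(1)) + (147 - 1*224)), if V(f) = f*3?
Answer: I*√74 ≈ 8.6023*I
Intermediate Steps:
V(f) = 3*f
√(V(F(1)) + (147 - 1*224)) = √(3*1 + (147 - 1*224)) = √(3 + (147 - 224)) = √(3 - 77) = √(-74) = I*√74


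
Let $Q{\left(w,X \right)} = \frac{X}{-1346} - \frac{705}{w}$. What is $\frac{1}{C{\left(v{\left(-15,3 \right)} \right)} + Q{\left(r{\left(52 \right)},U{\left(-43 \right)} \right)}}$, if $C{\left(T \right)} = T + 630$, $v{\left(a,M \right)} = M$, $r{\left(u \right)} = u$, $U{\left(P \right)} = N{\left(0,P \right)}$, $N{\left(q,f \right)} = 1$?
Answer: $\frac{34996}{21677977} \approx 0.0016144$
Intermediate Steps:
$U{\left(P \right)} = 1$
$C{\left(T \right)} = 630 + T$
$Q{\left(w,X \right)} = - \frac{705}{w} - \frac{X}{1346}$ ($Q{\left(w,X \right)} = X \left(- \frac{1}{1346}\right) - \frac{705}{w} = - \frac{X}{1346} - \frac{705}{w} = - \frac{705}{w} - \frac{X}{1346}$)
$\frac{1}{C{\left(v{\left(-15,3 \right)} \right)} + Q{\left(r{\left(52 \right)},U{\left(-43 \right)} \right)}} = \frac{1}{\left(630 + 3\right) - \left(\frac{1}{1346} + \frac{705}{52}\right)} = \frac{1}{633 - \frac{474491}{34996}} = \frac{1}{\frac{21677977}{34996}} = \frac{34996}{21677977}$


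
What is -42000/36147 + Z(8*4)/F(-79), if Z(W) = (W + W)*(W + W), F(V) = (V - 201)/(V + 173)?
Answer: -580384272/421715 ≈ -1376.2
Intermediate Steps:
F(V) = (-201 + V)/(173 + V)
Z(W) = 4*W² (Z(W) = (2*W)*(2*W) = 4*W²)
-42000/36147 + Z(8*4)/F(-79) = -42000/36147 + (4*(8*4)²)/(((-201 - 79)/(173 - 79))) = -42000*1/36147 + (4*32²)/((-280/94)) = -14000/12049 + (4*1024)/(((1/94)*(-280))) = -14000/12049 + 4096/(-140/47) = -14000/12049 + 4096*(-47/140) = -14000/12049 - 48128/35 = -580384272/421715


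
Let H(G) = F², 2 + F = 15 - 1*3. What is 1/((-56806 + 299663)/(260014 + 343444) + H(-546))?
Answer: 603458/60588657 ≈ 0.0099599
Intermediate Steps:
F = 10 (F = -2 + (15 - 1*3) = -2 + (15 - 3) = -2 + 12 = 10)
H(G) = 100 (H(G) = 10² = 100)
1/((-56806 + 299663)/(260014 + 343444) + H(-546)) = 1/((-56806 + 299663)/(260014 + 343444) + 100) = 1/(242857/603458 + 100) = 1/(60588657/603458) = 603458/60588657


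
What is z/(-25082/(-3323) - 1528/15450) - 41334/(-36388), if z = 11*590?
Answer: 1517531035560363/1739525410766 ≈ 872.38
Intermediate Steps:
z = 6490
z/(-25082/(-3323) - 1528/15450) - 41334/(-36388) = 6490/(-25082/(-3323) - 1528/15450) - 41334/(-36388) = 6490/(-25082*(-1/3323) - 1528*1/15450) - 41334*(-1/36388) = 6490/(25082/3323 - 764/7725) + 20667/18194 = 6490/(191219678/25670175) + 20667/18194 = 6490*(25670175/191219678) + 20667/18194 = 83299717875/95609839 + 20667/18194 = 1517531035560363/1739525410766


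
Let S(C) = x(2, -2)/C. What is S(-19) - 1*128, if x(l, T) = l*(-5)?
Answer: -2422/19 ≈ -127.47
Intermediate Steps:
x(l, T) = -5*l
S(C) = -10/C (S(C) = (-5*2)/C = -10/C)
S(-19) - 1*128 = -10/(-19) - 1*128 = -10*(-1/19) - 128 = 10/19 - 128 = -2422/19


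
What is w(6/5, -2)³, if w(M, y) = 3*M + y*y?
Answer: 54872/125 ≈ 438.98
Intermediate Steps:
w(M, y) = y² + 3*M (w(M, y) = 3*M + y² = y² + 3*M)
w(6/5, -2)³ = ((-2)² + 3*(6/5))³ = (4 + 3*(6*(⅕)))³ = (4 + 3*(6/5))³ = (4 + 18/5)³ = (38/5)³ = 54872/125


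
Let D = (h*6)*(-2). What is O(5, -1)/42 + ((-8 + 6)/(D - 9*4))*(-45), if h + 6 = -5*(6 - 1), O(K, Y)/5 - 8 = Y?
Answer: 185/168 ≈ 1.1012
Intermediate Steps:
O(K, Y) = 40 + 5*Y
h = -31 (h = -6 - 5*(6 - 1) = -6 - 5*5 = -6 - 25 = -31)
D = 372 (D = -31*6*(-2) = -186*(-2) = 372)
O(5, -1)/42 + ((-8 + 6)/(D - 9*4))*(-45) = (40 + 5*(-1))/42 + ((-8 + 6)/(372 - 9*4))*(-45) = (40 - 5)*(1/42) - 2/(372 - 36)*(-45) = 35*(1/42) - 2/336*(-45) = ⅚ - 2*1/336*(-45) = ⅚ - 1/168*(-45) = ⅚ + 15/56 = 185/168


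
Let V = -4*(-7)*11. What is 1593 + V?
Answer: 1901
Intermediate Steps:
V = 308 (V = 28*11 = 308)
1593 + V = 1593 + 308 = 1901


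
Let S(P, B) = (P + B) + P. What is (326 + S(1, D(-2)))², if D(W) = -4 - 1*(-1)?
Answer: 105625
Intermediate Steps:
D(W) = -3 (D(W) = -4 + 1 = -3)
S(P, B) = B + 2*P (S(P, B) = (B + P) + P = B + 2*P)
(326 + S(1, D(-2)))² = (326 + (-3 + 2*1))² = (326 + (-3 + 2))² = (326 - 1)² = 325² = 105625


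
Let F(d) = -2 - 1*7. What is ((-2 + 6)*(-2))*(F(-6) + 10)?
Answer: -8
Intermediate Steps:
F(d) = -9 (F(d) = -2 - 7 = -9)
((-2 + 6)*(-2))*(F(-6) + 10) = ((-2 + 6)*(-2))*(-9 + 10) = (4*(-2))*1 = -8*1 = -8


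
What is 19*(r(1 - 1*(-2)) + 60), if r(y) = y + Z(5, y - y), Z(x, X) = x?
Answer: 1292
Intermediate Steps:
r(y) = 5 + y (r(y) = y + 5 = 5 + y)
19*(r(1 - 1*(-2)) + 60) = 19*((5 + (1 - 1*(-2))) + 60) = 19*((5 + (1 + 2)) + 60) = 19*((5 + 3) + 60) = 19*(8 + 60) = 19*68 = 1292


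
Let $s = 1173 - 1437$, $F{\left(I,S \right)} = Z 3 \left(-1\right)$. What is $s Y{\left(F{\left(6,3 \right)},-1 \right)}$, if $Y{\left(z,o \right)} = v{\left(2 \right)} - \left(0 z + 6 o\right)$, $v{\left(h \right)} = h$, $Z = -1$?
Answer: $-2112$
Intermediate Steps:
$F{\left(I,S \right)} = 3$ ($F{\left(I,S \right)} = \left(-1\right) 3 \left(-1\right) = \left(-3\right) \left(-1\right) = 3$)
$s = -264$
$Y{\left(z,o \right)} = 2 - 6 o$ ($Y{\left(z,o \right)} = 2 - \left(0 z + 6 o\right) = 2 - \left(0 + 6 o\right) = 2 - 6 o$)
$s Y{\left(F{\left(6,3 \right)},-1 \right)} = - 264 \left(2 - -6\right) = - 264 \left(2 + 6\right) = \left(-264\right) 8 = -2112$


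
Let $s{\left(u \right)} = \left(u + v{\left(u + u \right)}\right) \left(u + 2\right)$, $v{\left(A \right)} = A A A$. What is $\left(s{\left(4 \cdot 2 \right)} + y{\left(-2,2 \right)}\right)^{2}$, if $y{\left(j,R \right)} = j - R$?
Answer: $1683953296$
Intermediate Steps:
$v{\left(A \right)} = A^{3}$ ($v{\left(A \right)} = A^{2} A = A^{3}$)
$s{\left(u \right)} = \left(2 + u\right) \left(u + 8 u^{3}\right)$ ($s{\left(u \right)} = \left(u + \left(u + u\right)^{3}\right) \left(u + 2\right) = \left(u + \left(2 u\right)^{3}\right) \left(2 + u\right) = \left(u + 8 u^{3}\right) \left(2 + u\right) = \left(2 + u\right) \left(u + 8 u^{3}\right)$)
$\left(s{\left(4 \cdot 2 \right)} + y{\left(-2,2 \right)}\right)^{2} = \left(4 \cdot 2 \left(2 + 4 \cdot 2 + 8 \left(4 \cdot 2\right)^{3} + 16 \left(4 \cdot 2\right)^{2}\right) - 4\right)^{2} = \left(8 \left(2 + 8 + 8 \cdot 8^{3} + 16 \cdot 8^{2}\right) - 4\right)^{2} = \left(8 \left(2 + 8 + 8 \cdot 512 + 16 \cdot 64\right) - 4\right)^{2} = \left(8 \left(2 + 8 + 4096 + 1024\right) - 4\right)^{2} = \left(8 \cdot 5130 - 4\right)^{2} = \left(41040 - 4\right)^{2} = 41036^{2} = 1683953296$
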